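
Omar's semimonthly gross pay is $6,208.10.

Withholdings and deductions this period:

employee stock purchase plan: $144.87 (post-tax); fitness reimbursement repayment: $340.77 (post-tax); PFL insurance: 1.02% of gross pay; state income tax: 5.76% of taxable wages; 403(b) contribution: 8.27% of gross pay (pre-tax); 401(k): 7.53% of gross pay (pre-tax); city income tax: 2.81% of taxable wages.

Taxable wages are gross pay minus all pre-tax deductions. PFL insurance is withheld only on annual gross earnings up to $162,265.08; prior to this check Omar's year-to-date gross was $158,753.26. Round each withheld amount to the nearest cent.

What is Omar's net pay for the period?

401(k): $6,208.10 × 0.0753 = $467.47
403(b) contribution: $6,208.10 × 0.0827 = $513.41
Pre-tax total = $467.47 + $513.41 = $980.88
Taxable wages = $6,208.10 − $980.88 = $5,227.22
State income tax: $5,227.22 × 0.0576 = $301.09
City income tax: $5,227.22 × 0.0281 = $146.88
PFL insurance: only $162,265.08 − $158,753.26 = $3,511.82 of this check is subject → $3,511.82 × 0.0102 = $35.82
Fitness reimbursement repayment: $340.77
Employee stock purchase plan: $144.87
Total deductions = $467.47 + $513.41 + $301.09 + $146.88 + $35.82 + $340.77 + $144.87 = $1,950.31
Net pay = $6,208.10 − $1,950.31 = $4,257.79

$4,257.79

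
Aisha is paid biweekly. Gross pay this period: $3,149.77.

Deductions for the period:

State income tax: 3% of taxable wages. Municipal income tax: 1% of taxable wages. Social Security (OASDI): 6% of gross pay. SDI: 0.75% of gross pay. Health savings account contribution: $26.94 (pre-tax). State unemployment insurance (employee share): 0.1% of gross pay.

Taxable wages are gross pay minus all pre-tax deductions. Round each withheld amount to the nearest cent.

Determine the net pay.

Health savings account contribution: $26.94
Taxable wages = $3,149.77 − $26.94 = $3,122.83
State income tax: $3,122.83 × 0.03 = $93.68
Municipal income tax: $3,122.83 × 0.01 = $31.23
State unemployment insurance (employee share): $3,149.77 × 0.001 = $3.15
SDI: $3,149.77 × 0.0075 = $23.62
Social Security (OASDI): $3,149.77 × 0.06 = $188.99
Total deductions = $26.94 + $93.68 + $31.23 + $3.15 + $23.62 + $188.99 = $367.61
Net pay = $3,149.77 − $367.61 = $2,782.16

$2,782.16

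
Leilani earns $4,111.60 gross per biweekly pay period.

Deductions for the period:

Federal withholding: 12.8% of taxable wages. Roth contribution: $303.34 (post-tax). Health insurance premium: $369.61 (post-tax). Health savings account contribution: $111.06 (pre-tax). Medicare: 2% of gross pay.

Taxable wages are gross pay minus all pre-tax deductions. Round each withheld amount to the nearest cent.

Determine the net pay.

$2,733.29

Health savings account contribution: $111.06
Taxable wages = $4,111.60 − $111.06 = $4,000.54
Federal withholding: $4,000.54 × 0.128 = $512.07
Medicare: $4,111.60 × 0.02 = $82.23
Health insurance premium: $369.61
Roth contribution: $303.34
Total deductions = $111.06 + $512.07 + $82.23 + $369.61 + $303.34 = $1,378.31
Net pay = $4,111.60 − $1,378.31 = $2,733.29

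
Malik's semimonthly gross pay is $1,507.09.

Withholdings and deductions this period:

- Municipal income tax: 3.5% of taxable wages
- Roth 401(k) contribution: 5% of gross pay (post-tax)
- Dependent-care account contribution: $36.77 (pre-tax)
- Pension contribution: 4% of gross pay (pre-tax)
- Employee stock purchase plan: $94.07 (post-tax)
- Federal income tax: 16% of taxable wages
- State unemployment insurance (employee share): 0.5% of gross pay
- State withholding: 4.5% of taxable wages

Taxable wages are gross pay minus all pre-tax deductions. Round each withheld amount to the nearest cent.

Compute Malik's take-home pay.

$894.67

Dependent-care account contribution: $36.77
Pension contribution: $1,507.09 × 0.04 = $60.28
Pre-tax total = $36.77 + $60.28 = $97.05
Taxable wages = $1,507.09 − $97.05 = $1,410.04
Municipal income tax: $1,410.04 × 0.035 = $49.35
Federal income tax: $1,410.04 × 0.16 = $225.61
State withholding: $1,410.04 × 0.045 = $63.45
State unemployment insurance (employee share): $1,507.09 × 0.005 = $7.54
Employee stock purchase plan: $94.07
Roth 401(k) contribution: $1,507.09 × 0.05 = $75.35
Total deductions = $36.77 + $60.28 + $49.35 + $225.61 + $63.45 + $7.54 + $94.07 + $75.35 = $612.42
Net pay = $1,507.09 − $612.42 = $894.67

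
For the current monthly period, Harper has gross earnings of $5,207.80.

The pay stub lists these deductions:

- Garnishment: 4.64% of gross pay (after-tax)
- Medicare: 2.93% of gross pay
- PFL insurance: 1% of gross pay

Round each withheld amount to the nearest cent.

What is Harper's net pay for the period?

$4,761.49

PFL insurance: $5,207.80 × 0.01 = $52.08
Medicare: $5,207.80 × 0.0293 = $152.59
Garnishment: $5,207.80 × 0.0464 = $241.64
Total deductions = $52.08 + $152.59 + $241.64 = $446.31
Net pay = $5,207.80 − $446.31 = $4,761.49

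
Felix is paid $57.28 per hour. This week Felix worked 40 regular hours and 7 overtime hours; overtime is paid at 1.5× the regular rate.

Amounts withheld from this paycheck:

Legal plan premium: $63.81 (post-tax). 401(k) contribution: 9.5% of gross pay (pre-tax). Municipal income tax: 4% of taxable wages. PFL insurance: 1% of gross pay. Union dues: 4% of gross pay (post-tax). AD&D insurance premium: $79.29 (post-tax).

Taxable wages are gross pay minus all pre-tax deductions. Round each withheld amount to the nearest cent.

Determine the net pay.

$2225.39

Regular pay: 40 × $57.28 = $2291.20
Overtime pay: 7 × $57.28 × 1.5 = $601.44
Gross pay = $2291.20 + $601.44 = $2892.64
401(k) contribution: $2892.64 × 0.095 = $274.80
Taxable wages = $2892.64 − $274.80 = $2617.84
Municipal income tax: $2617.84 × 0.04 = $104.71
PFL insurance: $2892.64 × 0.01 = $28.93
AD&D insurance premium: $79.29
Legal plan premium: $63.81
Union dues: $2892.64 × 0.04 = $115.71
Total deductions = $274.80 + $104.71 + $28.93 + $79.29 + $63.81 + $115.71 = $667.25
Net pay = $2892.64 − $667.25 = $2225.39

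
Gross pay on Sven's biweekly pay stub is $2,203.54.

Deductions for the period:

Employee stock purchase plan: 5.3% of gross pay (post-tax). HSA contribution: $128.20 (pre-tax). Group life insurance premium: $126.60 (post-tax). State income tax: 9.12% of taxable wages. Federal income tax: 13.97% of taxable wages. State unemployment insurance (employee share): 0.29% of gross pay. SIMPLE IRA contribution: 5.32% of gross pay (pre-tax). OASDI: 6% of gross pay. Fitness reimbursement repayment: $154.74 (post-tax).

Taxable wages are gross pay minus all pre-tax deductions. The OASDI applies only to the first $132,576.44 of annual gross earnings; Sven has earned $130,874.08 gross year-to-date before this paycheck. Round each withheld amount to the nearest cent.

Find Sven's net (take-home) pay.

$999.32

HSA contribution: $128.20
SIMPLE IRA contribution: $2,203.54 × 0.0532 = $117.23
Pre-tax total = $128.20 + $117.23 = $245.43
Taxable wages = $2,203.54 − $245.43 = $1,958.11
State income tax: $1,958.11 × 0.0912 = $178.58
Federal income tax: $1,958.11 × 0.1397 = $273.55
OASDI: only $132,576.44 − $130,874.08 = $1,702.36 of this check is subject → $1,702.36 × 0.06 = $102.14
State unemployment insurance (employee share): $2,203.54 × 0.0029 = $6.39
Group life insurance premium: $126.60
Employee stock purchase plan: $2,203.54 × 0.053 = $116.79
Fitness reimbursement repayment: $154.74
Total deductions = $128.20 + $117.23 + $178.58 + $273.55 + $102.14 + $6.39 + $126.60 + $116.79 + $154.74 = $1,204.22
Net pay = $2,203.54 − $1,204.22 = $999.32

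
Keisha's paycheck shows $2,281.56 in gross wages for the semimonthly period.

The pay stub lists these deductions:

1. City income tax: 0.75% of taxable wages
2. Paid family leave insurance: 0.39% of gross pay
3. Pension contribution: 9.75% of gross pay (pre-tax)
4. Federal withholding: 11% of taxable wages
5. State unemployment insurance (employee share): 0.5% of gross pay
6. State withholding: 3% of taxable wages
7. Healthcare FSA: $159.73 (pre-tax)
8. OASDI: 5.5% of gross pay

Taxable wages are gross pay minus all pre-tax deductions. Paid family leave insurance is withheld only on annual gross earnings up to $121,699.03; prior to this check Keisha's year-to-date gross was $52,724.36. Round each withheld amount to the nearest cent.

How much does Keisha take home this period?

Healthcare FSA: $159.73
Pension contribution: $2,281.56 × 0.0975 = $222.45
Pre-tax total = $159.73 + $222.45 = $382.18
Taxable wages = $2,281.56 − $382.18 = $1,899.38
Federal withholding: $1,899.38 × 0.11 = $208.93
City income tax: $1,899.38 × 0.0075 = $14.25
State withholding: $1,899.38 × 0.03 = $56.98
OASDI: $2,281.56 × 0.055 = $125.49
Paid family leave insurance: cap not yet reached, full $2,281.56 is subject → $2,281.56 × 0.0039 = $8.90
State unemployment insurance (employee share): $2,281.56 × 0.005 = $11.41
Total deductions = $159.73 + $222.45 + $208.93 + $14.25 + $56.98 + $125.49 + $8.90 + $11.41 = $808.14
Net pay = $2,281.56 − $808.14 = $1,473.42

$1,473.42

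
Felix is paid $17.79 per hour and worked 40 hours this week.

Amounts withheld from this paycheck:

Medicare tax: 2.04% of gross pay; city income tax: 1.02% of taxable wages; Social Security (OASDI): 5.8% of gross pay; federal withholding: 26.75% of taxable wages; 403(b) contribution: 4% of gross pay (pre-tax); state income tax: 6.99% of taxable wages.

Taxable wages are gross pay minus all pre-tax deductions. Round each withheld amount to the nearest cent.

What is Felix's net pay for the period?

$389.89

Gross pay: 40 × $17.79 = $711.60
403(b) contribution: $711.60 × 0.04 = $28.46
Taxable wages = $711.60 − $28.46 = $683.14
City income tax: $683.14 × 0.0102 = $6.97
State income tax: $683.14 × 0.0699 = $47.75
Federal withholding: $683.14 × 0.2675 = $182.74
Medicare tax: $711.60 × 0.0204 = $14.52
Social Security (OASDI): $711.60 × 0.058 = $41.27
Total deductions = $28.46 + $6.97 + $47.75 + $182.74 + $14.52 + $41.27 = $321.71
Net pay = $711.60 − $321.71 = $389.89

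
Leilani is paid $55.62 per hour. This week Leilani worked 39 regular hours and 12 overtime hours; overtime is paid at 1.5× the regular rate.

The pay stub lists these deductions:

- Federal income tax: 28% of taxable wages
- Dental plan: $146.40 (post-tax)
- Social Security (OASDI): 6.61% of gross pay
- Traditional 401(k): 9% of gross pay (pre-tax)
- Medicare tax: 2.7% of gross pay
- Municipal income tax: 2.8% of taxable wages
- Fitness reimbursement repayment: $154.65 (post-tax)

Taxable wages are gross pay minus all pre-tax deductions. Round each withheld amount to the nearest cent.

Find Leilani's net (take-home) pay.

Regular pay: 39 × $55.62 = $2,169.18
Overtime pay: 12 × $55.62 × 1.5 = $1,001.16
Gross pay = $2,169.18 + $1,001.16 = $3,170.34
Traditional 401(k): $3,170.34 × 0.09 = $285.33
Taxable wages = $3,170.34 − $285.33 = $2,885.01
Federal income tax: $2,885.01 × 0.28 = $807.80
Municipal income tax: $2,885.01 × 0.028 = $80.78
Medicare tax: $3,170.34 × 0.027 = $85.60
Social Security (OASDI): $3,170.34 × 0.0661 = $209.56
Fitness reimbursement repayment: $154.65
Dental plan: $146.40
Total deductions = $285.33 + $807.80 + $80.78 + $85.60 + $209.56 + $154.65 + $146.40 = $1,770.12
Net pay = $3,170.34 − $1,770.12 = $1,400.22

$1,400.22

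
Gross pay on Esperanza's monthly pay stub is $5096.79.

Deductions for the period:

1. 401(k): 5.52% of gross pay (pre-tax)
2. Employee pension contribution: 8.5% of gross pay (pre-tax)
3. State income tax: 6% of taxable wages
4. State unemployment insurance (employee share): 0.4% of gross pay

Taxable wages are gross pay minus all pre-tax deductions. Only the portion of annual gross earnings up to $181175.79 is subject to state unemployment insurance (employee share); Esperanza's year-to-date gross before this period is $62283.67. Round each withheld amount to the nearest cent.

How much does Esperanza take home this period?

$4098.90

Employee pension contribution: $5096.79 × 0.085 = $433.23
401(k): $5096.79 × 0.0552 = $281.34
Pre-tax total = $433.23 + $281.34 = $714.57
Taxable wages = $5096.79 − $714.57 = $4382.22
State income tax: $4382.22 × 0.06 = $262.93
State unemployment insurance (employee share): cap not yet reached, full $5096.79 is subject → $5096.79 × 0.004 = $20.39
Total deductions = $433.23 + $281.34 + $262.93 + $20.39 = $997.89
Net pay = $5096.79 − $997.89 = $4098.90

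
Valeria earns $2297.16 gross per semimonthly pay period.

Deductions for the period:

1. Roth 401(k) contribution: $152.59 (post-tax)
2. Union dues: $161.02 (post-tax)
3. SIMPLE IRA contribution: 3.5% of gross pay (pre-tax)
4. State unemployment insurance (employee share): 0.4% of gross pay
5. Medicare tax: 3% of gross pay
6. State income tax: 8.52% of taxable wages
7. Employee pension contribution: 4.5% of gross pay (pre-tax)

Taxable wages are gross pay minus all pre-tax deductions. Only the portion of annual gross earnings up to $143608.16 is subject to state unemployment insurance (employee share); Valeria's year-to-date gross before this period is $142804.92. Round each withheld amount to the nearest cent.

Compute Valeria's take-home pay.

$1547.60

SIMPLE IRA contribution: $2297.16 × 0.035 = $80.40
Employee pension contribution: $2297.16 × 0.045 = $103.37
Pre-tax total = $80.40 + $103.37 = $183.77
Taxable wages = $2297.16 − $183.77 = $2113.39
State income tax: $2113.39 × 0.0852 = $180.06
Medicare tax: $2297.16 × 0.03 = $68.91
State unemployment insurance (employee share): only $143608.16 − $142804.92 = $803.24 of this check is subject → $803.24 × 0.004 = $3.21
Roth 401(k) contribution: $152.59
Union dues: $161.02
Total deductions = $80.40 + $103.37 + $180.06 + $68.91 + $3.21 + $152.59 + $161.02 = $749.56
Net pay = $2297.16 − $749.56 = $1547.60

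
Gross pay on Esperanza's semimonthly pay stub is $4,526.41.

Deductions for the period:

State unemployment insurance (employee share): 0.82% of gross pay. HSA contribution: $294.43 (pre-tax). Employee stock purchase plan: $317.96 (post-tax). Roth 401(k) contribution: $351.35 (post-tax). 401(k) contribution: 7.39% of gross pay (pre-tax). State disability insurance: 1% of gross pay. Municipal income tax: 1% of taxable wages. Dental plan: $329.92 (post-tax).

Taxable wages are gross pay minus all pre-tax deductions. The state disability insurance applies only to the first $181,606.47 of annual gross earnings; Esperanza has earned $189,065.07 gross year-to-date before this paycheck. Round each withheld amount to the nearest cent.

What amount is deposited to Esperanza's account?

401(k) contribution: $4,526.41 × 0.0739 = $334.50
HSA contribution: $294.43
Pre-tax total = $334.50 + $294.43 = $628.93
Taxable wages = $4,526.41 − $628.93 = $3,897.48
Municipal income tax: $3,897.48 × 0.01 = $38.97
State disability insurance: annual cap $181,606.47 already reached (YTD $189,065.07), so $0.00
State unemployment insurance (employee share): $4,526.41 × 0.0082 = $37.12
Roth 401(k) contribution: $351.35
Employee stock purchase plan: $317.96
Dental plan: $329.92
Total deductions = $334.50 + $294.43 + $38.97 + $0.00 + $37.12 + $351.35 + $317.96 + $329.92 = $1,704.25
Net pay = $4,526.41 − $1,704.25 = $2,822.16

$2,822.16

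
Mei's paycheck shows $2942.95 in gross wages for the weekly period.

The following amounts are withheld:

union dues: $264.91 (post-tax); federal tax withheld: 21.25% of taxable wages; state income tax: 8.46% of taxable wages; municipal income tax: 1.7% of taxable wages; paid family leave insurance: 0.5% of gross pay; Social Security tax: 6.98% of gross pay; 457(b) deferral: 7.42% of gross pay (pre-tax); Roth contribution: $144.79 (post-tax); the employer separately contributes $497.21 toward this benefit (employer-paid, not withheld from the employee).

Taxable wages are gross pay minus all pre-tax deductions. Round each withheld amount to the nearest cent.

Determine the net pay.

$1238.96

457(b) deferral: $2942.95 × 0.0742 = $218.37
Taxable wages = $2942.95 − $218.37 = $2724.58
Municipal income tax: $2724.58 × 0.017 = $46.32
State income tax: $2724.58 × 0.0846 = $230.50
Federal tax withheld: $2724.58 × 0.2125 = $578.97
Paid family leave insurance: $2942.95 × 0.005 = $14.71
Social Security tax: $2942.95 × 0.0698 = $205.42
Union dues: $264.91
Roth contribution: $144.79
(Employer's $497.21 toward Roth contribution is not withheld from the employee.)
Total deductions = $218.37 + $46.32 + $230.50 + $578.97 + $14.71 + $205.42 + $264.91 + $144.79 = $1703.99
Net pay = $2942.95 − $1703.99 = $1238.96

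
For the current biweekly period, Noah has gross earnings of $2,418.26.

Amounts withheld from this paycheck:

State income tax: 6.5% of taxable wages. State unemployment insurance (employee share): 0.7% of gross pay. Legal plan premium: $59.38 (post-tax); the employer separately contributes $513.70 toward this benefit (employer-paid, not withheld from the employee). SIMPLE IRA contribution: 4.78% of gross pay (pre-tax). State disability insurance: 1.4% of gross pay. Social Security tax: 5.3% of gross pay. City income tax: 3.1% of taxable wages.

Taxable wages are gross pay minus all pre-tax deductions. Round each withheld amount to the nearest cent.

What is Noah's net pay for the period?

$1,843.28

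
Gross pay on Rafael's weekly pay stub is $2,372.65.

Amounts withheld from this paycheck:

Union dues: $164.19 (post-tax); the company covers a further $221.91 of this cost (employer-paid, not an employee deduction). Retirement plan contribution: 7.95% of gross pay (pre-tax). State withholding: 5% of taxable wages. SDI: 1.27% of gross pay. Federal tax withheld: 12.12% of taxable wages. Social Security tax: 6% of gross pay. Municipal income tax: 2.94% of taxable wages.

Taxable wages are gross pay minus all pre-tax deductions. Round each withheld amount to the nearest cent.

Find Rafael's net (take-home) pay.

$1,409.23

Retirement plan contribution: $2,372.65 × 0.0795 = $188.63
Taxable wages = $2,372.65 − $188.63 = $2,184.02
State withholding: $2,184.02 × 0.05 = $109.20
Municipal income tax: $2,184.02 × 0.0294 = $64.21
Federal tax withheld: $2,184.02 × 0.1212 = $264.70
SDI: $2,372.65 × 0.0127 = $30.13
Social Security tax: $2,372.65 × 0.06 = $142.36
Union dues: $164.19
(Employer's $221.91 toward union dues is not withheld from the employee.)
Total deductions = $188.63 + $109.20 + $64.21 + $264.70 + $30.13 + $142.36 + $164.19 = $963.42
Net pay = $2,372.65 − $963.42 = $1,409.23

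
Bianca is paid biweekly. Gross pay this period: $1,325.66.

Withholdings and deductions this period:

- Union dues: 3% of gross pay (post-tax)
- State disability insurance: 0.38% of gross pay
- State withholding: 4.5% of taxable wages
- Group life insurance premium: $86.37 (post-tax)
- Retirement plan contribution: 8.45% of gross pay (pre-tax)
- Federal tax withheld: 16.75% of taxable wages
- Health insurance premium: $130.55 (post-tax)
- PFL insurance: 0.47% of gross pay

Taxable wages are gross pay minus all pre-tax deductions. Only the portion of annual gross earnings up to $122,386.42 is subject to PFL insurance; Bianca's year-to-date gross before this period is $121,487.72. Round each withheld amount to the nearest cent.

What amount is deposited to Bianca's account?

Retirement plan contribution: $1,325.66 × 0.0845 = $112.02
Taxable wages = $1,325.66 − $112.02 = $1,213.64
Federal tax withheld: $1,213.64 × 0.1675 = $203.28
State withholding: $1,213.64 × 0.045 = $54.61
PFL insurance: only $122,386.42 − $121,487.72 = $898.70 of this check is subject → $898.70 × 0.0047 = $4.22
State disability insurance: $1,325.66 × 0.0038 = $5.04
Union dues: $1,325.66 × 0.03 = $39.77
Group life insurance premium: $86.37
Health insurance premium: $130.55
Total deductions = $112.02 + $203.28 + $54.61 + $4.22 + $5.04 + $39.77 + $86.37 + $130.55 = $635.86
Net pay = $1,325.66 − $635.86 = $689.80

$689.80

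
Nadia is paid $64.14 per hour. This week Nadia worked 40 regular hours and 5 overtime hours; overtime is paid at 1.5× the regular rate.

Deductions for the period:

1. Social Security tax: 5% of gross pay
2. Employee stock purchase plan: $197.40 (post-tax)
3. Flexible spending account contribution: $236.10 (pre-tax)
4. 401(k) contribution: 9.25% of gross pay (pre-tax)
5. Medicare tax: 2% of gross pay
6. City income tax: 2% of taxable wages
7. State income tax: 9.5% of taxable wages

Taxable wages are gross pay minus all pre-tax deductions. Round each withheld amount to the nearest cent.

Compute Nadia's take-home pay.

Regular pay: 40 × $64.14 = $2,565.60
Overtime pay: 5 × $64.14 × 1.5 = $481.05
Gross pay = $2,565.60 + $481.05 = $3,046.65
401(k) contribution: $3,046.65 × 0.0925 = $281.82
Flexible spending account contribution: $236.10
Pre-tax total = $281.82 + $236.10 = $517.92
Taxable wages = $3,046.65 − $517.92 = $2,528.73
City income tax: $2,528.73 × 0.02 = $50.57
State income tax: $2,528.73 × 0.095 = $240.23
Medicare tax: $3,046.65 × 0.02 = $60.93
Social Security tax: $3,046.65 × 0.05 = $152.33
Employee stock purchase plan: $197.40
Total deductions = $281.82 + $236.10 + $50.57 + $240.23 + $60.93 + $152.33 + $197.40 = $1,219.38
Net pay = $3,046.65 − $1,219.38 = $1,827.27

$1,827.27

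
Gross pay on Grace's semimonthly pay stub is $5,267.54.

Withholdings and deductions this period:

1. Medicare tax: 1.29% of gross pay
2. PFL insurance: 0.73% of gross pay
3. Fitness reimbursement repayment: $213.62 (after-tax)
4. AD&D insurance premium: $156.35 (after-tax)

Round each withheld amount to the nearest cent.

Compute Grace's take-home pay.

Medicare tax: $5,267.54 × 0.0129 = $67.95
PFL insurance: $5,267.54 × 0.0073 = $38.45
AD&D insurance premium: $156.35
Fitness reimbursement repayment: $213.62
Total deductions = $67.95 + $38.45 + $156.35 + $213.62 = $476.37
Net pay = $5,267.54 − $476.37 = $4,791.17

$4,791.17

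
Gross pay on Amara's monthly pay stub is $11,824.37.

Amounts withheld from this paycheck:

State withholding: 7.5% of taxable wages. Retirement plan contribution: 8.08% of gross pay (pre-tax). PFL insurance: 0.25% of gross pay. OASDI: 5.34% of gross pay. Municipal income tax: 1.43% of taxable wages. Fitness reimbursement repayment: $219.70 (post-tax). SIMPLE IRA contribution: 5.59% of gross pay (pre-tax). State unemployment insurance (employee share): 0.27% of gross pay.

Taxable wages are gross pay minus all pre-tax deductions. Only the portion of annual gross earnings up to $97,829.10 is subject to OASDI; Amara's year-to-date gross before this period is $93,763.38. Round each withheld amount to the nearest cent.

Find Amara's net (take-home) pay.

$8,798.11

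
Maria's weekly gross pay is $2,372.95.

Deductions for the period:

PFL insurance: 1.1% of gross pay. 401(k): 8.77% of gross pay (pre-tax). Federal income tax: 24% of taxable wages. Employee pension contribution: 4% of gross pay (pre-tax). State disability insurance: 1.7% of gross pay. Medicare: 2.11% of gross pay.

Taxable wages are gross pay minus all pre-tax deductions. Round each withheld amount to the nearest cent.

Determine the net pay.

401(k): $2,372.95 × 0.0877 = $208.11
Employee pension contribution: $2,372.95 × 0.04 = $94.92
Pre-tax total = $208.11 + $94.92 = $303.03
Taxable wages = $2,372.95 − $303.03 = $2,069.92
Federal income tax: $2,069.92 × 0.24 = $496.78
Medicare: $2,372.95 × 0.0211 = $50.07
State disability insurance: $2,372.95 × 0.017 = $40.34
PFL insurance: $2,372.95 × 0.011 = $26.10
Total deductions = $208.11 + $94.92 + $496.78 + $50.07 + $40.34 + $26.10 = $916.32
Net pay = $2,372.95 − $916.32 = $1,456.63

$1,456.63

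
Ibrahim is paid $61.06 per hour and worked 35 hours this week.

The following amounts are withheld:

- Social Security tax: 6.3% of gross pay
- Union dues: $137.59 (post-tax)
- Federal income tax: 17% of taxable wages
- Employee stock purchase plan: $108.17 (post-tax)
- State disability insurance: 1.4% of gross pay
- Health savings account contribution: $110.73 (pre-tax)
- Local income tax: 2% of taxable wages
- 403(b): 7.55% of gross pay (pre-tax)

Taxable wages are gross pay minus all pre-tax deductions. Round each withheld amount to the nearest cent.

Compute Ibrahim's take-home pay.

Gross pay: 35 × $61.06 = $2,137.10
403(b): $2,137.10 × 0.0755 = $161.35
Health savings account contribution: $110.73
Pre-tax total = $161.35 + $110.73 = $272.08
Taxable wages = $2,137.10 − $272.08 = $1,865.02
Local income tax: $1,865.02 × 0.02 = $37.30
Federal income tax: $1,865.02 × 0.17 = $317.05
Social Security tax: $2,137.10 × 0.063 = $134.64
State disability insurance: $2,137.10 × 0.014 = $29.92
Union dues: $137.59
Employee stock purchase plan: $108.17
Total deductions = $161.35 + $110.73 + $37.30 + $317.05 + $134.64 + $29.92 + $137.59 + $108.17 = $1,036.75
Net pay = $2,137.10 − $1,036.75 = $1,100.35

$1,100.35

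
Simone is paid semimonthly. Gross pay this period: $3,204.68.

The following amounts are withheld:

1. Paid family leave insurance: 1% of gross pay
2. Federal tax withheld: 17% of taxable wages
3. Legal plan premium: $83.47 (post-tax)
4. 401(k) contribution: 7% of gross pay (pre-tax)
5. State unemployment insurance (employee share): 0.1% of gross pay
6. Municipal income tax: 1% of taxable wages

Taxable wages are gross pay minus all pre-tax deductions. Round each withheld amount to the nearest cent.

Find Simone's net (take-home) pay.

401(k) contribution: $3,204.68 × 0.07 = $224.33
Taxable wages = $3,204.68 − $224.33 = $2,980.35
Federal tax withheld: $2,980.35 × 0.17 = $506.66
Municipal income tax: $2,980.35 × 0.01 = $29.80
Paid family leave insurance: $3,204.68 × 0.01 = $32.05
State unemployment insurance (employee share): $3,204.68 × 0.001 = $3.20
Legal plan premium: $83.47
Total deductions = $224.33 + $506.66 + $29.80 + $32.05 + $3.20 + $83.47 = $879.51
Net pay = $3,204.68 − $879.51 = $2,325.17

$2,325.17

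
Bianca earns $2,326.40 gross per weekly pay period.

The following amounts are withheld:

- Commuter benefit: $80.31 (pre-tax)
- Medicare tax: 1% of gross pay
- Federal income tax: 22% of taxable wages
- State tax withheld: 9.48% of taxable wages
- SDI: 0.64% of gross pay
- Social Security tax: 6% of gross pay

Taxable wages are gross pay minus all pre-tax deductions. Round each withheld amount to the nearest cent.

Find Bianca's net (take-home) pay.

Commuter benefit: $80.31
Taxable wages = $2,326.40 − $80.31 = $2,246.09
State tax withheld: $2,246.09 × 0.0948 = $212.93
Federal income tax: $2,246.09 × 0.22 = $494.14
SDI: $2,326.40 × 0.0064 = $14.89
Social Security tax: $2,326.40 × 0.06 = $139.58
Medicare tax: $2,326.40 × 0.01 = $23.26
Total deductions = $80.31 + $212.93 + $494.14 + $14.89 + $139.58 + $23.26 = $965.11
Net pay = $2,326.40 − $965.11 = $1,361.29

$1,361.29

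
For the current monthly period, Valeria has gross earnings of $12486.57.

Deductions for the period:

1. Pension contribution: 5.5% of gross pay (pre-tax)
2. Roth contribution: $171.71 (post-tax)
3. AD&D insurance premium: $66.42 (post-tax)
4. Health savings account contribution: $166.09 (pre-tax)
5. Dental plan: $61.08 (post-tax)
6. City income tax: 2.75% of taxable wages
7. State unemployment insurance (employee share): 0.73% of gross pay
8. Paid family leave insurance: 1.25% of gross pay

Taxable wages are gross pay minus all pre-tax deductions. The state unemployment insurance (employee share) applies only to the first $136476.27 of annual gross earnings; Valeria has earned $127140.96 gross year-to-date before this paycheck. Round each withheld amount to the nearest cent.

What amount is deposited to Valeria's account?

Health savings account contribution: $166.09
Pension contribution: $12486.57 × 0.055 = $686.76
Pre-tax total = $166.09 + $686.76 = $852.85
Taxable wages = $12486.57 − $852.85 = $11633.72
City income tax: $11633.72 × 0.0275 = $319.93
State unemployment insurance (employee share): only $136476.27 − $127140.96 = $9335.31 of this check is subject → $9335.31 × 0.0073 = $68.15
Paid family leave insurance: $12486.57 × 0.0125 = $156.08
AD&D insurance premium: $66.42
Roth contribution: $171.71
Dental plan: $61.08
Total deductions = $166.09 + $686.76 + $319.93 + $68.15 + $156.08 + $66.42 + $171.71 + $61.08 = $1696.22
Net pay = $12486.57 − $1696.22 = $10790.35

$10790.35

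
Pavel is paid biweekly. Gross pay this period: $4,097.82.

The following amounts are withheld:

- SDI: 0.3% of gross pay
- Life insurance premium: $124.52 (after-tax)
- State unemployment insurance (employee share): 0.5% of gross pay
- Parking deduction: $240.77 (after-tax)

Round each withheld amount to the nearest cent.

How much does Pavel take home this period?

SDI: $4,097.82 × 0.003 = $12.29
State unemployment insurance (employee share): $4,097.82 × 0.005 = $20.49
Life insurance premium: $124.52
Parking deduction: $240.77
Total deductions = $12.29 + $20.49 + $124.52 + $240.77 = $398.07
Net pay = $4,097.82 − $398.07 = $3,699.75

$3,699.75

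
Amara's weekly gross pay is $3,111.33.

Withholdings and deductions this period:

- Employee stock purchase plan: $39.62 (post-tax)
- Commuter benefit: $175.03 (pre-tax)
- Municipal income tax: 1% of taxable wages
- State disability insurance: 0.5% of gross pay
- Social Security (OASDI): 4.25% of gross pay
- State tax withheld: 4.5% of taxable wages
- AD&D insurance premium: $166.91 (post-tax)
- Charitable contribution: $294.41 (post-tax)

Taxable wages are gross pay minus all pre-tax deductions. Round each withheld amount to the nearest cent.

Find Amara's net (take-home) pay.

$2,126.08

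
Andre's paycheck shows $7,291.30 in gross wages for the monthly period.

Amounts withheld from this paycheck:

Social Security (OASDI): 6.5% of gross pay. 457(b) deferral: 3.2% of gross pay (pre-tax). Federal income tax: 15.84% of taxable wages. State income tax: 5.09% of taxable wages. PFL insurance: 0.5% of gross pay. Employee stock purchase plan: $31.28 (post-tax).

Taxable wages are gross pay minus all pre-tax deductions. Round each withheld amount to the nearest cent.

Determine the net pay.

$5,039.08

457(b) deferral: $7,291.30 × 0.032 = $233.32
Taxable wages = $7,291.30 − $233.32 = $7,057.98
State income tax: $7,057.98 × 0.0509 = $359.25
Federal income tax: $7,057.98 × 0.1584 = $1,117.98
PFL insurance: $7,291.30 × 0.005 = $36.46
Social Security (OASDI): $7,291.30 × 0.065 = $473.93
Employee stock purchase plan: $31.28
Total deductions = $233.32 + $359.25 + $1,117.98 + $36.46 + $473.93 + $31.28 = $2,252.22
Net pay = $7,291.30 − $2,252.22 = $5,039.08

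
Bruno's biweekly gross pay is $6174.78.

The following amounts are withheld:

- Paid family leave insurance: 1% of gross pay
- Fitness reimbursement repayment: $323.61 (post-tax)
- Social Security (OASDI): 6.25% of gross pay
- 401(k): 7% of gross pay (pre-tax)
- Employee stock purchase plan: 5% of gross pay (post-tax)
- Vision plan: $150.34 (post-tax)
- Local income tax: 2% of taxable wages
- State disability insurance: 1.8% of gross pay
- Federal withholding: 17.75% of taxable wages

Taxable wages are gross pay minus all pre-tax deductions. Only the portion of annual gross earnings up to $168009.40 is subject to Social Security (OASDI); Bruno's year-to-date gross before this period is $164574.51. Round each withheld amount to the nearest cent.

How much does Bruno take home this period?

$3438.13

401(k): $6174.78 × 0.07 = $432.23
Taxable wages = $6174.78 − $432.23 = $5742.55
Federal withholding: $5742.55 × 0.1775 = $1019.30
Local income tax: $5742.55 × 0.02 = $114.85
State disability insurance: $6174.78 × 0.018 = $111.15
Social Security (OASDI): only $168009.40 − $164574.51 = $3434.89 of this check is subject → $3434.89 × 0.0625 = $214.68
Paid family leave insurance: $6174.78 × 0.01 = $61.75
Employee stock purchase plan: $6174.78 × 0.05 = $308.74
Fitness reimbursement repayment: $323.61
Vision plan: $150.34
Total deductions = $432.23 + $1019.30 + $114.85 + $111.15 + $214.68 + $61.75 + $308.74 + $323.61 + $150.34 = $2736.65
Net pay = $6174.78 − $2736.65 = $3438.13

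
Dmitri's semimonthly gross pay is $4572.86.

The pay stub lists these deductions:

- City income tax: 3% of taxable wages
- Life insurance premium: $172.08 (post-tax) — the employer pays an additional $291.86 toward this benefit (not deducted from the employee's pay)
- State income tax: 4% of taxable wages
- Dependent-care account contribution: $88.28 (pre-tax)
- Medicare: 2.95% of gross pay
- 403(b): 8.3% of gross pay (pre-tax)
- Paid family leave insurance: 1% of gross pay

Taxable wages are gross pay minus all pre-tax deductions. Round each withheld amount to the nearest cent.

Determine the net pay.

$3464.97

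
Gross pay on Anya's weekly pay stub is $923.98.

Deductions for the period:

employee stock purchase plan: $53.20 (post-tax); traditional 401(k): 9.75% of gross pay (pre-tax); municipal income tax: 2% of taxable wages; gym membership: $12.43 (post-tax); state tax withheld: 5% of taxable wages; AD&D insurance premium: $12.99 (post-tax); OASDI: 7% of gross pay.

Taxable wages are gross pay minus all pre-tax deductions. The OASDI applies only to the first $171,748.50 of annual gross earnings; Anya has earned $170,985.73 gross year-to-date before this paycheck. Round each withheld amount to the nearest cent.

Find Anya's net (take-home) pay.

$643.51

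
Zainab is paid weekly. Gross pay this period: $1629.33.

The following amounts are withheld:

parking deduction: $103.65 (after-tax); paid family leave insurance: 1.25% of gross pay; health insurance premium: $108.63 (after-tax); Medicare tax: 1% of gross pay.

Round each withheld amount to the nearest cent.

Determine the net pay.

Medicare tax: $1629.33 × 0.01 = $16.29
Paid family leave insurance: $1629.33 × 0.0125 = $20.37
Parking deduction: $103.65
Health insurance premium: $108.63
Total deductions = $16.29 + $20.37 + $103.65 + $108.63 = $248.94
Net pay = $1629.33 − $248.94 = $1380.39

$1380.39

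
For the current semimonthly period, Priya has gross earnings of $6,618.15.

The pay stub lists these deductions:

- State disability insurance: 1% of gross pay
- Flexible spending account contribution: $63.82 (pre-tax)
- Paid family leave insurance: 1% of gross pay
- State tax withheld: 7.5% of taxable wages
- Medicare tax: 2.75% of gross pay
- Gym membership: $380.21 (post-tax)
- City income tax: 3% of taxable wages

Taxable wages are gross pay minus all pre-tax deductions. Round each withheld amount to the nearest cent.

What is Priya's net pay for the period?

$5,171.56

Flexible spending account contribution: $63.82
Taxable wages = $6,618.15 − $63.82 = $6,554.33
City income tax: $6,554.33 × 0.03 = $196.63
State tax withheld: $6,554.33 × 0.075 = $491.57
State disability insurance: $6,618.15 × 0.01 = $66.18
Medicare tax: $6,618.15 × 0.0275 = $182.00
Paid family leave insurance: $6,618.15 × 0.01 = $66.18
Gym membership: $380.21
Total deductions = $63.82 + $196.63 + $491.57 + $66.18 + $182.00 + $66.18 + $380.21 = $1,446.59
Net pay = $6,618.15 − $1,446.59 = $5,171.56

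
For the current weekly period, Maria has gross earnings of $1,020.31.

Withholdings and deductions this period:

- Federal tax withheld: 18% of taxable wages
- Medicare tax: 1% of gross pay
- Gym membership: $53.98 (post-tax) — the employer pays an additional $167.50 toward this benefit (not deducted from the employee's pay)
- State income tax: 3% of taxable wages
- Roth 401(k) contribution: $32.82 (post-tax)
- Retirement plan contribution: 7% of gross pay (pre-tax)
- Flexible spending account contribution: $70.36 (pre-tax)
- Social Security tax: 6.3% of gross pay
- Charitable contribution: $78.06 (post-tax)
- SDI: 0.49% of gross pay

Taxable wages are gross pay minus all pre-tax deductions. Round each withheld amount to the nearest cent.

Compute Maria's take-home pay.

$449.69

Retirement plan contribution: $1,020.31 × 0.07 = $71.42
Flexible spending account contribution: $70.36
Pre-tax total = $71.42 + $70.36 = $141.78
Taxable wages = $1,020.31 − $141.78 = $878.53
Federal tax withheld: $878.53 × 0.18 = $158.14
State income tax: $878.53 × 0.03 = $26.36
Social Security tax: $1,020.31 × 0.063 = $64.28
SDI: $1,020.31 × 0.0049 = $5.00
Medicare tax: $1,020.31 × 0.01 = $10.20
Gym membership: $53.98
Roth 401(k) contribution: $32.82
Charitable contribution: $78.06
(Employer's $167.50 toward gym membership is not withheld from the employee.)
Total deductions = $71.42 + $70.36 + $158.14 + $26.36 + $64.28 + $5.00 + $10.20 + $53.98 + $32.82 + $78.06 = $570.62
Net pay = $1,020.31 − $570.62 = $449.69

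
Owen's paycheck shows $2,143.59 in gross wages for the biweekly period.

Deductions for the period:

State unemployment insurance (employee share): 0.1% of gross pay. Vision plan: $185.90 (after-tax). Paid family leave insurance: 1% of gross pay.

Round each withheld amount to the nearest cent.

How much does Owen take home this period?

State unemployment insurance (employee share): $2,143.59 × 0.001 = $2.14
Paid family leave insurance: $2,143.59 × 0.01 = $21.44
Vision plan: $185.90
Total deductions = $2.14 + $21.44 + $185.90 = $209.48
Net pay = $2,143.59 − $209.48 = $1,934.11

$1,934.11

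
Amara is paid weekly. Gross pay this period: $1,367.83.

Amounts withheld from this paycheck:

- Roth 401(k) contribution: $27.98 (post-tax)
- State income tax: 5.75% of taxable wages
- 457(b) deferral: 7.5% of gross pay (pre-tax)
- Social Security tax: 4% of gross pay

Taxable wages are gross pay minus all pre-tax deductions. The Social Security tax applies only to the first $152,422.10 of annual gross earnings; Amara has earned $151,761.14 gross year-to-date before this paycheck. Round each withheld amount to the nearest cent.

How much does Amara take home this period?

457(b) deferral: $1,367.83 × 0.075 = $102.59
Taxable wages = $1,367.83 − $102.59 = $1,265.24
State income tax: $1,265.24 × 0.0575 = $72.75
Social Security tax: only $152,422.10 − $151,761.14 = $660.96 of this check is subject → $660.96 × 0.04 = $26.44
Roth 401(k) contribution: $27.98
Total deductions = $102.59 + $72.75 + $26.44 + $27.98 = $229.76
Net pay = $1,367.83 − $229.76 = $1,138.07

$1,138.07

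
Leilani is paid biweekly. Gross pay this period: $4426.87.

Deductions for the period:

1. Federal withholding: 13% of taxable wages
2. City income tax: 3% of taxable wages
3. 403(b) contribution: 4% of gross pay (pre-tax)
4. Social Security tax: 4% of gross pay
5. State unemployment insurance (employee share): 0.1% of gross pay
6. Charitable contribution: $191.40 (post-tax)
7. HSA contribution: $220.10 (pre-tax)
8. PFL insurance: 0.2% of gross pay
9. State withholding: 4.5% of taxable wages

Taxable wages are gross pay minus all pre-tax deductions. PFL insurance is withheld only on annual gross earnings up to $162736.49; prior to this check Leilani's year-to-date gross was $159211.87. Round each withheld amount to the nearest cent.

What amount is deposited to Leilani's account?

$2823.66

HSA contribution: $220.10
403(b) contribution: $4426.87 × 0.04 = $177.07
Pre-tax total = $220.10 + $177.07 = $397.17
Taxable wages = $4426.87 − $397.17 = $4029.70
Federal withholding: $4029.70 × 0.13 = $523.86
City income tax: $4029.70 × 0.03 = $120.89
State withholding: $4029.70 × 0.045 = $181.34
State unemployment insurance (employee share): $4426.87 × 0.001 = $4.43
Social Security tax: $4426.87 × 0.04 = $177.07
PFL insurance: only $162736.49 − $159211.87 = $3524.62 of this check is subject → $3524.62 × 0.002 = $7.05
Charitable contribution: $191.40
Total deductions = $220.10 + $177.07 + $523.86 + $120.89 + $181.34 + $4.43 + $177.07 + $7.05 + $191.40 = $1603.21
Net pay = $4426.87 − $1603.21 = $2823.66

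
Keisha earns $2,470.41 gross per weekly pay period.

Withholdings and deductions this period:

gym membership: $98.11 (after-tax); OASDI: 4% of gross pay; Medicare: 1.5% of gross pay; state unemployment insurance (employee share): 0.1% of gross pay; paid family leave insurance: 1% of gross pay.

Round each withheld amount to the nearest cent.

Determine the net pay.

$2,209.25

State unemployment insurance (employee share): $2,470.41 × 0.001 = $2.47
Paid family leave insurance: $2,470.41 × 0.01 = $24.70
Medicare: $2,470.41 × 0.015 = $37.06
OASDI: $2,470.41 × 0.04 = $98.82
Gym membership: $98.11
Total deductions = $2.47 + $24.70 + $37.06 + $98.82 + $98.11 = $261.16
Net pay = $2,470.41 − $261.16 = $2,209.25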